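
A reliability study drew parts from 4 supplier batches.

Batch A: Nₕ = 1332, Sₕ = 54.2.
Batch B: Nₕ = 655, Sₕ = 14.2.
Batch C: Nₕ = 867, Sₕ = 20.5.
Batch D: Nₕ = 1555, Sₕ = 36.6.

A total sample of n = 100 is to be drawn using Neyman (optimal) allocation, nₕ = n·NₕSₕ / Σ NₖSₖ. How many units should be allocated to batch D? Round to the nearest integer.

36

A: NₕSₕ = 1332·54.2 = 72194.4
B: NₕSₕ = 655·14.2 = 9301
C: NₕSₕ = 867·20.5 = 17773.5
D: NₕSₕ = 1555·36.6 = 56913
Σ NₕSₕ = 156181.9.
n_D = 100·56913/156181.9 = 36.440... → 36.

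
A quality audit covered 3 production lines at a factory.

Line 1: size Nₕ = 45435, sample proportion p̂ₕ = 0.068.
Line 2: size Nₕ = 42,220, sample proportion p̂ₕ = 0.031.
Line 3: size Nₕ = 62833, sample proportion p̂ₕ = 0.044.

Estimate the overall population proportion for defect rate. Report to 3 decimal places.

0.048

N = 45435 + 42220 + 62833 = 150488.
Overall proportion = Σ (Nₕ/N)·p̂ₕ.
Σ Nₕp̂ₕ = 3089.58 + 1308.82 + 2764.652 = 7163.052.
7163.052 / 150488 = 0.04760... → 0.048.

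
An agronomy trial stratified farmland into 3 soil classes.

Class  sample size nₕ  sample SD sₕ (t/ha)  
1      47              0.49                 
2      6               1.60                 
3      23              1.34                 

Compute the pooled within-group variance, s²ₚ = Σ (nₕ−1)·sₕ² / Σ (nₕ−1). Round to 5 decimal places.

0.86778

1: (47−1)·0.49² = 46·0.2401 = 11.0446
2: (6−1)·1.60² = 5·2.56 = 12.8
3: (23−1)·1.34² = 22·1.7956 = 39.5032
Numerator = 63.3478; denominator = Σ(nₕ−1) = 73.
s²ₚ = 63.3478/73 = 0.8677781... → 0.86778.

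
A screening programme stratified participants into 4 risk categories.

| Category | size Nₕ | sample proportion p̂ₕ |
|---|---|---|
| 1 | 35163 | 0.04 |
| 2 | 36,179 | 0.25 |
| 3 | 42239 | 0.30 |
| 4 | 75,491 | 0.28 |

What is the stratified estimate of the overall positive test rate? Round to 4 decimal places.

Wₕ = Nₕ/N with N = 189072: 0.1860, 0.1914, 0.2234, 0.3993.
p̂_st = 0.1860·0.04 + 0.1914·0.25 + 0.2234·0.30 + 0.3993·0.28 ≈ 0.234093... → 0.2341.

0.2341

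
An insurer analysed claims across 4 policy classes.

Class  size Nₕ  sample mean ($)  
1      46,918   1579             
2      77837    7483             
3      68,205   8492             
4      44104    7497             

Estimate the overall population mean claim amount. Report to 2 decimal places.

6607.42

x̄_st = (Σ Nₕx̄ₕ) / (Σ Nₕ) = (46918·1579 + 77837·7483 + 68205·8492 + 44104·7497) / 237064
= 1566382341 / 237064 = 6607.4239... → 6607.42.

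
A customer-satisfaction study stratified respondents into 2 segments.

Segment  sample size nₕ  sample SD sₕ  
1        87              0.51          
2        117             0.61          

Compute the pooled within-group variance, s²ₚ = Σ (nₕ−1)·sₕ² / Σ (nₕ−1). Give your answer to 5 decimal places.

Degrees of freedom: 86 + 116 = 202.
Σ(nₕ−1)sₕ² = 86·0.2601 + 116·0.3721 = 65.5322.
s²ₚ = 65.5322 / 202 = 0.3244168... → 0.32442.

0.32442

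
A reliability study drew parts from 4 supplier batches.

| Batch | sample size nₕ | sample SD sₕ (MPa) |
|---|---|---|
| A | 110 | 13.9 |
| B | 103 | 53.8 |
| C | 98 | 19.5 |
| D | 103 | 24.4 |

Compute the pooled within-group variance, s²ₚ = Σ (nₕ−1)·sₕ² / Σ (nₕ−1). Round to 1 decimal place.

1009.5

Degrees of freedom: 109 + 102 + 97 + 102 = 410.
Σ(nₕ−1)sₕ² = 109·193.21 + 102·2894.44 + 97·380.25 + 102·595.36 = 413903.74.
s²ₚ = 413903.74 / 410 = 1009.521... → 1009.5.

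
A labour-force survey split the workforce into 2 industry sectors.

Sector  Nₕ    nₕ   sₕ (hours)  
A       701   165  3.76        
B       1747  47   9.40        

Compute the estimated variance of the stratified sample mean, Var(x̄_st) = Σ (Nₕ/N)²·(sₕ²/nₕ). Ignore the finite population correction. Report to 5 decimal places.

0.96449

N = 2448. Term for each stratum: Wₕ²sₕ²/nₕ.
Var(x̄_st) = 0.00702595 + 0.95746043 = 0.96448637 → 0.96449.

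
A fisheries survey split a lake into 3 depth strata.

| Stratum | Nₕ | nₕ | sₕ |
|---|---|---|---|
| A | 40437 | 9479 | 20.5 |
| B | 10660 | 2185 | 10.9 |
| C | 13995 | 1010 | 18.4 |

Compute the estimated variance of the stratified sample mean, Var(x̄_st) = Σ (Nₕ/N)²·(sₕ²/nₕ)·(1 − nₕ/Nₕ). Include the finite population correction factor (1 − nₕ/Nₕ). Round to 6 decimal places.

N = 65092; Wₕ = Nₕ/N.
stratum A: (40437/65092)²·20.5²/9479·(1 − 9479/40437) = 0.013099110
stratum B: (10660/65092)²·10.9²/2185·(1 − 2185/10660) = 0.001159427
stratum C: (13995/65092)²·18.4²/1010·(1 − 1010/13995) = 0.014377186
Sum = 0.028635723 → 0.028636.

0.028636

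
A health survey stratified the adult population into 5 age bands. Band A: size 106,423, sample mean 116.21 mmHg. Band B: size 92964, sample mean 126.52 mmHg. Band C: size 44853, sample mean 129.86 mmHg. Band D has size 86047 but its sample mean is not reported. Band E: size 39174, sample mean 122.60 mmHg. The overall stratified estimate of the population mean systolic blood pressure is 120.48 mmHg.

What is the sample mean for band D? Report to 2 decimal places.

Σ Nₕx̄ₕ = N·μ, so 86047·x̄_D = 369461·120.48 − (106423·116.21 + 92964·126.52 + 44853·129.86 + 39174·122.60).
= 44512661.28 − 34756565.09 = 9756096.19.
x̄_D = 9756096.19 / 86047 = 113.3810... → 113.38.

113.38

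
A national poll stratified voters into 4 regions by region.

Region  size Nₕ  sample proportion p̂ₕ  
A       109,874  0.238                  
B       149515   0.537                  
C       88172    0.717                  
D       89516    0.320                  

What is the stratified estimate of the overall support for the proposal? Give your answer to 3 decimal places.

0.454

N = 109874 + 149515 + 88172 + 89516 = 437077.
Overall proportion = Σ (Nₕ/N)·p̂ₕ.
Σ Nₕp̂ₕ = 26150.012 + 80289.555 + 63219.324 + 28645.12 = 198304.011.
198304.011 / 437077 = 0.45370... → 0.454.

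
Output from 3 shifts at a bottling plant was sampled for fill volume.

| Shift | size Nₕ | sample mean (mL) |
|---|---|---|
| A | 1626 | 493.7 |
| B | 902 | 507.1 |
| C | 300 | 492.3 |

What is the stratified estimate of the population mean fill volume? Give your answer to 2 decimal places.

497.83

N = 1626 + 902 + 300 = 2828.
The stratified mean weights each stratum mean by its population share Nₕ/N.
Σ Nₕx̄ₕ = 1626·493.7 + 902·507.1 + 300·492.3 = 802756.2 + 457404.2 + 147690 = 1407850.4.
Divide by N: 1407850.4 / 2828 = 497.8255... → 497.83.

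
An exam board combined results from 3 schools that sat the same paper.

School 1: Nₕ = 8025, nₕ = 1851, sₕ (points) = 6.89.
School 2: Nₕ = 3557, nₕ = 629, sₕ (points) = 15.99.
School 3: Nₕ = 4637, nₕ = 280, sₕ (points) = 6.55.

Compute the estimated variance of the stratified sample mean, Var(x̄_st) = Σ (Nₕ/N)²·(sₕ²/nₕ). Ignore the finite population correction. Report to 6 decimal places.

0.038354

N = 16219; Wₕ = Nₕ/N.
school 1: (8025/16219)²·6.89²/1851 = 0.006278761
school 2: (3557/16219)²·15.99²/629 = 0.019550860
school 3: (4637/16219)²·6.55²/280 = 0.012524218
Sum = 0.038353839 → 0.038354.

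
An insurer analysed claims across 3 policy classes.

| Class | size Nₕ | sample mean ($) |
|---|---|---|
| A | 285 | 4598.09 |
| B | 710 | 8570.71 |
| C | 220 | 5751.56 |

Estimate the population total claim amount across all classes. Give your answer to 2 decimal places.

8661002.95

A: 285·4598.09 = 1310455.65
B: 710·8570.71 = 6085204.1
C: 220·5751.56 = 1265343.2
τ̂ = Σ Nₕx̄ₕ = 8661002.95.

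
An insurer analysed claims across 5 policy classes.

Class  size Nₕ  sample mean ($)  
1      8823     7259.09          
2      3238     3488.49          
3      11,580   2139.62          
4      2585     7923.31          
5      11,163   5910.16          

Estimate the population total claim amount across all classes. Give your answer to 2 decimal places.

186576353.72

1: 8823·7259.09 = 64046951.07
2: 3238·3488.49 = 11295730.62
3: 11580·2139.62 = 24776799.6
4: 2585·7923.31 = 20481756.35
5: 11163·5910.16 = 65975116.08
τ̂ = Σ Nₕx̄ₕ = 186576353.72.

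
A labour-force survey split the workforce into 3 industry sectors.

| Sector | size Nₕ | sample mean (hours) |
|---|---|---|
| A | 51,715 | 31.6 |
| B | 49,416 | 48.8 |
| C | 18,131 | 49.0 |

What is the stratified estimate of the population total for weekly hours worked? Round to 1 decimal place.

4934113.8

A: 51715·31.6 = 1634194
B: 49416·48.8 = 2411500.8
C: 18131·49.0 = 888419
τ̂ = Σ Nₕx̄ₕ = 4934113.8.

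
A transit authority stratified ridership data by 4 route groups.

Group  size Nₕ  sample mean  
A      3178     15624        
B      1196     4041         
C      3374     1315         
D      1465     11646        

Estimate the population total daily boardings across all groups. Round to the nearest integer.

Population total = Σ Nₕ·x̄ₕ (each stratum's size times its mean).
3178·15624 + 1196·4041 + 3374·1315 + 1465·11646 = 49653072 + 4833036 + 4436810 + 17061390 = 75984308.

75984308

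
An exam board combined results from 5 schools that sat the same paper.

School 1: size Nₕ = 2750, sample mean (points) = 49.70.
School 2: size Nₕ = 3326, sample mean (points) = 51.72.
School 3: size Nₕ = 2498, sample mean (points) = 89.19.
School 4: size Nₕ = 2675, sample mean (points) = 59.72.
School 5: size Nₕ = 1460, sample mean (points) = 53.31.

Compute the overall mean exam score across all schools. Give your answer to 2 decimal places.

x̄_st = (Σ Nₕx̄ₕ) / (Σ Nₕ) = (2750·49.70 + 3326·51.72 + 2498·89.19 + 2675·59.72 + 1460·53.31) / 12709
= 769075.94 / 12709 = 60.5143... → 60.51.

60.51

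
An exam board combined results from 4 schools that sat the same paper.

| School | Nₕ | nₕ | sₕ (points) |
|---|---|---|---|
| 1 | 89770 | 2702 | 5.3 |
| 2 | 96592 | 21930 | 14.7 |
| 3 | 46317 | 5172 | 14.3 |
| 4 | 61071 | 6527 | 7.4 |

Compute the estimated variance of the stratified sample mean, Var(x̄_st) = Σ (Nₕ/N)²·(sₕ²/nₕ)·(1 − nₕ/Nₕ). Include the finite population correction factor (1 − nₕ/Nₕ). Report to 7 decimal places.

0.0029623

N = 293750. Term for each stratum: Wₕ²sₕ²/nₕ·(1−nₕ/Nₕ).
Var(x̄_st) = 0.0009416737 + 0.0008235331 + 0.0008732032 + 0.0003238740 = 0.0029622840 → 0.0029623.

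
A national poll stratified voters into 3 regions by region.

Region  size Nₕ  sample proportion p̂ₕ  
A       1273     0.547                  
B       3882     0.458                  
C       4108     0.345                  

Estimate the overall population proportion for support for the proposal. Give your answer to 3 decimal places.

N = 1273 + 3882 + 4108 = 9263.
Overall proportion = Σ (Nₕ/N)·p̂ₕ.
Σ Nₕp̂ₕ = 696.331 + 1777.956 + 1417.26 = 3891.547.
3891.547 / 9263 = 0.42012... → 0.420.

0.420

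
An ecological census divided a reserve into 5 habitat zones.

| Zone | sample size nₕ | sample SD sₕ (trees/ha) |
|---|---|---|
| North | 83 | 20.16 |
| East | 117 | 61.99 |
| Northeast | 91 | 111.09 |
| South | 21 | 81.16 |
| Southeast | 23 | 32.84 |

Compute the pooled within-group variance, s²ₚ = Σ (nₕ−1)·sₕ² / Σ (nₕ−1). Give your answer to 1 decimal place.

5288.6

Degrees of freedom: 82 + 116 + 90 + 20 + 22 = 330.
Σ(nₕ−1)sₕ² = 82·406.4256 + 116·3842.7601 + 90·12340.9881 + 20·6586.9456 + 22·1078.4656 = 1745241.155.
s²ₚ = 1745241.155 / 330 = 5288.610... → 5288.6.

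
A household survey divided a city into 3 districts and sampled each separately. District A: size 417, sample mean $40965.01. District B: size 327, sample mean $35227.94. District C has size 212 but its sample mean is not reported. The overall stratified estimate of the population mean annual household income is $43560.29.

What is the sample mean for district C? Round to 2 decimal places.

N = 417 + 327 + 212 = 956.
Overall total = μ·N = 43560.29·956 = 41643637.24.
Subtract the known strata: 417·40965.01 + 327·35227.94 = 28601945.55.
Remaining total for district C: 41643637.24 − 28601945.55 = 13041691.69.
Divide by its size: 13041691.69 / 212 = 61517.4136... → 61517.41.

61517.41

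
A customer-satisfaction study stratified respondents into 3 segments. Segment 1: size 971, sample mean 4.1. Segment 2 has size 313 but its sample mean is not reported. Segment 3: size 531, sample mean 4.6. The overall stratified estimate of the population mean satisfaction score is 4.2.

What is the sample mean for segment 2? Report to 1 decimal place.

3.8

N = 971 + 313 + 531 = 1815.
Overall total = μ·N = 4.2·1815 = 7623.
Subtract the known strata: 971·4.1 + 531·4.6 = 6423.7.
Remaining total for segment 2: 7623 − 6423.7 = 1199.3.
Divide by its size: 1199.3 / 313 = 3.832... → 3.8.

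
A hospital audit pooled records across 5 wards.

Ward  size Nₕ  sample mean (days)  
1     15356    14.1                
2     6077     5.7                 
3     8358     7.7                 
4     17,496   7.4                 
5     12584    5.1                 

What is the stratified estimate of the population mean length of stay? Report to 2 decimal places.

8.50

N = 15356 + 6077 + 8358 + 17496 + 12584 = 59871.
Overall mean = Σ (Nₕ/N)·x̄ₕ — weight by population share, not a simple average.
Σ Nₕx̄ₕ = 15356·14.1 + 6077·5.7 + 8358·7.7 + 17496·7.4 + 12584·5.1 = 216519.6 + 34638.9 + 64356.6 + 129470.4 + 64178.4 = 509163.9.
Divide by N: 509163.9 / 59871 = 8.5043... → 8.50.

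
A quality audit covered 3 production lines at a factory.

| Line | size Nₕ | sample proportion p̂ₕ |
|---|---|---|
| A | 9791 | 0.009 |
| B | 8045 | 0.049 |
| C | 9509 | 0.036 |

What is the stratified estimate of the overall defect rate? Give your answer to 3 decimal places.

0.030

N = 9791 + 8045 + 9509 = 27345.
Overall proportion = Σ (Nₕ/N)·p̂ₕ.
Σ Nₕp̂ₕ = 88.119 + 394.205 + 342.324 = 824.648.
824.648 / 27345 = 0.03016... → 0.030.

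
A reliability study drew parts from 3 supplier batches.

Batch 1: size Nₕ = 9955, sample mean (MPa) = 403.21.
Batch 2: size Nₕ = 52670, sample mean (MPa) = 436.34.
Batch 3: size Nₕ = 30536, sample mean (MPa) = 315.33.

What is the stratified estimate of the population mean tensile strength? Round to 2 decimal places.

x̄_st = (Σ Nₕx̄ₕ) / (Σ Nₕ) = (9955·403.21 + 52670·436.34 + 30536·315.33) / 93161
= 36624900.23 / 93161 = 393.1355... → 393.14.

393.14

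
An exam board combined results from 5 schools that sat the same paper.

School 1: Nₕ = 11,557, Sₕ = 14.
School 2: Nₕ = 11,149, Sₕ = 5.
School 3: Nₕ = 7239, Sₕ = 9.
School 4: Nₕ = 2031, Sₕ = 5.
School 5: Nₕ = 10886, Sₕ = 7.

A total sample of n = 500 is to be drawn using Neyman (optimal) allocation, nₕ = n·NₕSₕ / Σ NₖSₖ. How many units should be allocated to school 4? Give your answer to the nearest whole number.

14

Σ NₕSₕ = 11557·14 + 11149·5 + 7239·9 + 2031·5 + 10886·7 = 369051.
Share for 4: 10155/369051 = 0.02752.
n_4 = 500 × 0.02752 = 13.758... → 14.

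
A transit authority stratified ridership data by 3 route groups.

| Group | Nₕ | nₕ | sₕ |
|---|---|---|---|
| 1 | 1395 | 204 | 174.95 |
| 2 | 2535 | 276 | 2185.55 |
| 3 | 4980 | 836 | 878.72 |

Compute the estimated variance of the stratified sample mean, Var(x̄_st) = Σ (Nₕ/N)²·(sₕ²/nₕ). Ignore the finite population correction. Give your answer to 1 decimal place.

1693.1

N = 8910. Term for each stratum: Wₕ²sₕ²/nₕ.
Var(x̄_st) = 3.6778 + 1400.9187 + 288.5347 = 1693.1312 → 1693.1.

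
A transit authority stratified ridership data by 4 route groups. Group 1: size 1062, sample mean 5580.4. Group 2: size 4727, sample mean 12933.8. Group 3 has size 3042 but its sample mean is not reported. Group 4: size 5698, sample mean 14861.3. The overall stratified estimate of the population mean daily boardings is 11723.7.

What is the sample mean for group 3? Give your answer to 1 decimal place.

Σ Nₕx̄ₕ = N·μ, so 3042·x̄_3 = 14529·11723.7 − (1062·5580.4 + 4727·12933.8 + 5698·14861.3).
= 170333637.3 − 151744144.8 = 18589492.5.
x̄_3 = 18589492.5 / 3042 = 6110.944... → 6110.9.

6110.9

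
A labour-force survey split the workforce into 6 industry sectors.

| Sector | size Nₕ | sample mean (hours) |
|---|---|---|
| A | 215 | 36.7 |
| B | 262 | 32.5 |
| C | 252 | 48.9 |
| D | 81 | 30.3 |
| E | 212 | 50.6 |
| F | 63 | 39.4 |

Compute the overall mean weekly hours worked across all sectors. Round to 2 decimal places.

N = 215 + 262 + 252 + 81 + 212 + 63 = 1085.
The stratified mean weights each stratum mean by its population share Nₕ/N.
Σ Nₕx̄ₕ = 215·36.7 + 262·32.5 + 252·48.9 + 81·30.3 + 212·50.6 + 63·39.4 = 7890.5 + 8515 + 12322.8 + 2454.3 + 10727.2 + 2482.2 = 44392.
Divide by N: 44392 / 1085 = 40.9143... → 40.91.

40.91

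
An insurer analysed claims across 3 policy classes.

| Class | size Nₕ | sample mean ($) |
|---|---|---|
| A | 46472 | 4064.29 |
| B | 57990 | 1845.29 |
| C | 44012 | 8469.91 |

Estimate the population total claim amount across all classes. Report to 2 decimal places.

668661730.90

A: 46472·4064.29 = 188875684.88
B: 57990·1845.29 = 107008367.1
C: 44012·8469.91 = 372777678.92
τ̂ = Σ Nₕx̄ₕ = 668661730.90.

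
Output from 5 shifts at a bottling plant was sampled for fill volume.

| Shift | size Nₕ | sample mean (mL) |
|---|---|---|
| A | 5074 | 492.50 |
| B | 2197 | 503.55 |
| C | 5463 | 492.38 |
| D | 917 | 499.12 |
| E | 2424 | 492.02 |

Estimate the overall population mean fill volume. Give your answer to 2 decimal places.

494.27

x̄_st = (Σ Nₕx̄ₕ) / (Σ Nₕ) = (5074·492.50 + 2197·503.55 + 5463·492.38 + 917·499.12 + 2424·492.02) / 16075
= 7945465.81 / 16075 = 494.2747... → 494.27.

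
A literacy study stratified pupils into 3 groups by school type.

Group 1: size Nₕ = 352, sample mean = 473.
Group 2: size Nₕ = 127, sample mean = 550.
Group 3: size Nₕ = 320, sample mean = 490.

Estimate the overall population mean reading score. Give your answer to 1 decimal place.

492.0

x̄_st = (Σ Nₕx̄ₕ) / (Σ Nₕ) = (352·473 + 127·550 + 320·490) / 799
= 393146 / 799 = 492.048... → 492.0.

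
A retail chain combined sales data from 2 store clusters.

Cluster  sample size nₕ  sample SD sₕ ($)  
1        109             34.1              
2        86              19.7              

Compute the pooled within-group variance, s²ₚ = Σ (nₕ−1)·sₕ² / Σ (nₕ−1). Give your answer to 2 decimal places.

821.61

Degrees of freedom: 108 + 85 = 193.
Σ(nₕ−1)sₕ² = 108·1162.81 + 85·388.09 = 158571.13.
s²ₚ = 158571.13 / 193 = 821.6121... → 821.61.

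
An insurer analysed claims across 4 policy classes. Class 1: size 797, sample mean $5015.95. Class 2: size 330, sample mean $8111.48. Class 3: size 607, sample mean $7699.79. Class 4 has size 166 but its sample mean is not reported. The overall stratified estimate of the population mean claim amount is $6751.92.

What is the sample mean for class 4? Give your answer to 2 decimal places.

8917.92

N = 797 + 330 + 607 + 166 = 1900.
Overall total = μ·N = 6751.92·1900 = 12828648.
Subtract the known strata: 797·5015.95 + 330·8111.48 + 607·7699.79 = 11348273.08.
Remaining total for class 4: 12828648 − 11348273.08 = 1480374.92.
Divide by its size: 1480374.92 / 166 = 8917.9212... → 8917.92.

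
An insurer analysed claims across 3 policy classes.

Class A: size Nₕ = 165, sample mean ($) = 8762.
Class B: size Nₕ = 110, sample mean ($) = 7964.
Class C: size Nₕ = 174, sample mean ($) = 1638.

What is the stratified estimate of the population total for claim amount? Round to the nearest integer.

2606782

A: 165·8762 = 1445730
B: 110·7964 = 876040
C: 174·1638 = 285012
τ̂ = Σ Nₕx̄ₕ = 2606782.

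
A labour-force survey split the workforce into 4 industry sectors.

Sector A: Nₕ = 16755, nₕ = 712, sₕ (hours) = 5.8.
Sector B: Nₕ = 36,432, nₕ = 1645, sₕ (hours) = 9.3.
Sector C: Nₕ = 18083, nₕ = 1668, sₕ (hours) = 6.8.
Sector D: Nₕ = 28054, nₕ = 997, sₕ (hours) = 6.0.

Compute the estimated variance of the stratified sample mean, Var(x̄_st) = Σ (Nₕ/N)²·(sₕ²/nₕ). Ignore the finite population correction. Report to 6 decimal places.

N = 99324; Wₕ = Nₕ/N.
sector A: (16755/99324)²·5.8²/712 = 0.001344487
sector B: (36432/99324)²·9.3²/1645 = 0.007073879
sector C: (18083/99324)²·6.8²/1668 = 0.000918871
sector D: (28054/99324)²·6.0²/997 = 0.002880637
Sum = 0.012217873 → 0.012218.

0.012218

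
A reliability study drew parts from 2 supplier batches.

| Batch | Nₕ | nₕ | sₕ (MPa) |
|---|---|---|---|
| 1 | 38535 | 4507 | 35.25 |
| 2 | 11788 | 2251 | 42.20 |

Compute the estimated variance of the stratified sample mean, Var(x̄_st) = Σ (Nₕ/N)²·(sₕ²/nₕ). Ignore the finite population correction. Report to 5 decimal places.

0.20507

N = 50323. Term for each stratum: Wₕ²sₕ²/nₕ.
Var(x̄_st) = 0.16166216 + 0.04341068 = 0.20507284 → 0.20507.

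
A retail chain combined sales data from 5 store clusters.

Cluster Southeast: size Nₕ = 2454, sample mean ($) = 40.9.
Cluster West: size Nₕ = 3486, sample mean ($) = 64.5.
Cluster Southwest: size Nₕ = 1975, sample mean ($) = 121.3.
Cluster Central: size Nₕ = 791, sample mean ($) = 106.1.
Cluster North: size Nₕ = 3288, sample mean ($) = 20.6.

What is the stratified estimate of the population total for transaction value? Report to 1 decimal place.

Southeast: 2454·40.9 = 100368.6
West: 3486·64.5 = 224847
Southwest: 1975·121.3 = 239567.5
Central: 791·106.1 = 83925.1
North: 3288·20.6 = 67732.8
τ̂ = Σ Nₕx̄ₕ = 716441.0.

716441.0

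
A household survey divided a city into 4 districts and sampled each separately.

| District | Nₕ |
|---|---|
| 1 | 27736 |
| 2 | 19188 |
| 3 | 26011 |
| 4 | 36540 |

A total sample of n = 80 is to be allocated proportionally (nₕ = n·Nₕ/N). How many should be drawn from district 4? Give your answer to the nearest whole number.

27

Share of district 4 = 36540/109475 = 0.33377.
Allocate 80 × 0.33377 = 26.702... → 27.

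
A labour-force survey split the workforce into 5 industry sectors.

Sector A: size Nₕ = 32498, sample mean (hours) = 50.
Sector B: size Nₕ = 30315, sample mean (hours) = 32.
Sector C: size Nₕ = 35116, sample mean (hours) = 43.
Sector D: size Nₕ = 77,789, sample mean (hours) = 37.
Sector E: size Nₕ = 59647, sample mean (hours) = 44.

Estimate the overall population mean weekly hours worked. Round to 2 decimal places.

x̄_st = (Σ Nₕx̄ₕ) / (Σ Nₕ) = (32498·50 + 30315·32 + 35116·43 + 77789·37 + 59647·44) / 235365
= 9607629 / 235365 = 40.8201... → 40.82.

40.82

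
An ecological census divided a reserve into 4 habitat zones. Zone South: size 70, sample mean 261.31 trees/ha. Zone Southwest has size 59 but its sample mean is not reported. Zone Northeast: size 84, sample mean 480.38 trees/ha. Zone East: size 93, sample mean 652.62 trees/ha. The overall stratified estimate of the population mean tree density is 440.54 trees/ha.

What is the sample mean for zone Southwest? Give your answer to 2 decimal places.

Σ Nₕx̄ₕ = N·μ, so 59·x̄_Southwest = 306·440.54 − (70·261.31 + 84·480.38 + 93·652.62).
= 134805.24 − 119337.28 = 15467.96.
x̄_Southwest = 15467.96 / 59 = 262.1688... → 262.17.

262.17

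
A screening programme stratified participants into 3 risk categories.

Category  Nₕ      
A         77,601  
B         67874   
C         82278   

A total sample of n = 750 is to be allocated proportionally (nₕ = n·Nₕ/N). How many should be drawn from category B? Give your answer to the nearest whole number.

N = 77601 + 67874 + 82278 = 227753.
n_B = 750·67874/227753 = 223.512... → 224.

224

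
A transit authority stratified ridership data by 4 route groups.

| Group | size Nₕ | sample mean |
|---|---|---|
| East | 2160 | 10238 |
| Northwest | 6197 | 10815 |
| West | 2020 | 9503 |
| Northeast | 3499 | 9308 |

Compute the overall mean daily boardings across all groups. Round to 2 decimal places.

10154.18

N = 13876; weights Wₕ = Nₕ/N = (0.1557, 0.4466, 0.1456, 0.2522).
x̄_st = Σ Wₕ·x̄ₕ = 0.1557·10238 + 0.4466·10815 + 0.1456·9503 + 0.2522·9308 ≈ 10154.1789...
→ 10154.18.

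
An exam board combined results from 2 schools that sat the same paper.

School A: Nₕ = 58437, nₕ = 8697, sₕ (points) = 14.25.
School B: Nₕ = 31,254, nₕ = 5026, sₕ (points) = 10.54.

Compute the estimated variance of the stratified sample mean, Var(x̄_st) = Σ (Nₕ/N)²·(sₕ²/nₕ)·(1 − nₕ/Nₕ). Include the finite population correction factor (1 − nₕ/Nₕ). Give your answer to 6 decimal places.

N = 89691; Wₕ = Nₕ/N.
school A: (58437/89691)²·14.25²/8697·(1 − 8697/58437) = 0.008436382
school B: (31254/89691)²·10.54²/5026·(1 − 5026/31254) = 0.002252329
Sum = 0.010688710 → 0.010689.

0.010689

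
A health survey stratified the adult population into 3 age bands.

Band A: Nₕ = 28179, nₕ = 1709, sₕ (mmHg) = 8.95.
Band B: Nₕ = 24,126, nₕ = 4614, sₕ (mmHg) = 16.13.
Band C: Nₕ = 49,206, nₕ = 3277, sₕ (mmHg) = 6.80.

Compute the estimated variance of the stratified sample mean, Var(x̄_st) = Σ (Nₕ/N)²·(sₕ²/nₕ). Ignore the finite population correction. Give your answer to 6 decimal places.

0.010113

N = 101511. Term for each stratum: Wₕ²sₕ²/nₕ.
Var(x̄_st) = 0.003611844 + 0.003185192 + 0.003315517 = 0.010112553 → 0.010113.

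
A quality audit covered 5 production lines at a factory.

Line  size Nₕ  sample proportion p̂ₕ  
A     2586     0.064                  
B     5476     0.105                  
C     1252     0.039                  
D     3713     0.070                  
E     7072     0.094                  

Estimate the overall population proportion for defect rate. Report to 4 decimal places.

N = 2586 + 5476 + 1252 + 3713 + 7072 = 20099.
Overall proportion = Σ (Nₕ/N)·p̂ₕ.
Σ Nₕp̂ₕ = 165.504 + 574.98 + 48.828 + 259.91 + 664.768 = 1713.99.
1713.99 / 20099 = 0.085277... → 0.0853.

0.0853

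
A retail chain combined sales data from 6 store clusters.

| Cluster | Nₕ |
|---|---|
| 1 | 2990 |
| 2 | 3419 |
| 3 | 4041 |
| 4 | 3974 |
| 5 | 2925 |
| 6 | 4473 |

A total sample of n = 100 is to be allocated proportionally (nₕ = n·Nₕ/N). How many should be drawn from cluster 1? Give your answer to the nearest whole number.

Share of cluster 1 = 2990/21822 = 0.13702.
Allocate 100 × 0.13702 = 13.702... → 14.

14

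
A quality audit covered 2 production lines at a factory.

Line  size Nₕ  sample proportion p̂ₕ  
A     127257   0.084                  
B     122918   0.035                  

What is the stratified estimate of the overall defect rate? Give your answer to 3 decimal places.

Wₕ = Nₕ/N with N = 250175: 0.5087, 0.4913.
p̂_st = 0.5087·0.084 + 0.4913·0.035 ≈ 0.05992... → 0.060.

0.060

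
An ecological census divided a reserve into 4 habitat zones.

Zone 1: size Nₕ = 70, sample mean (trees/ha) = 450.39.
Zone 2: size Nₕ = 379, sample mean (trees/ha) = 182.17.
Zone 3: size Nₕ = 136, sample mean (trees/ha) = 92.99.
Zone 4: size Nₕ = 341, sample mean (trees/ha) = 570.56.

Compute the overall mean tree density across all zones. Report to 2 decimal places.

332.37

x̄_st = (Σ Nₕx̄ₕ) / (Σ Nₕ) = (70·450.39 + 379·182.17 + 136·92.99 + 341·570.56) / 926
= 307777.33 / 926 = 332.3729... → 332.37.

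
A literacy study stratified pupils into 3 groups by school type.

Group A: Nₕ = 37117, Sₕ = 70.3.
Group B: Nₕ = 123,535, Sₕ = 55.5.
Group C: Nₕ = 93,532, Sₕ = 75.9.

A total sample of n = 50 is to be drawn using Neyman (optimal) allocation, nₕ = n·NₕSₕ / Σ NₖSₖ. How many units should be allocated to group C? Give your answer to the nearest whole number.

Σ NₕSₕ = 37117·70.3 + 123535·55.5 + 93532·75.9 = 16564596.4.
Share for C: 7099078.8/16564596.4 = 0.42857.
n_C = 50 × 0.42857 = 21.428... → 21.

21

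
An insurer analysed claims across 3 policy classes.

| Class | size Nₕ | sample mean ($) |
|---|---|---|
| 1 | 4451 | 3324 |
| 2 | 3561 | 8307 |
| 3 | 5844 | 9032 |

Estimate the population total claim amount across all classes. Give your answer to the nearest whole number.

97159359

1: 4451·3324 = 14795124
2: 3561·8307 = 29581227
3: 5844·9032 = 52783008
τ̂ = Σ Nₕx̄ₕ = 97159359.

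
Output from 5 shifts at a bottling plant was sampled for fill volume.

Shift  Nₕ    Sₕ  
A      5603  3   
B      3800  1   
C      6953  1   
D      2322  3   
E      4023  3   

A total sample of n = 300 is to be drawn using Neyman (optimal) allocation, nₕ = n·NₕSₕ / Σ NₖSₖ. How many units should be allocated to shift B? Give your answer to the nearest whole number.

24

Σ NₕSₕ = 5603·3 + 3800·1 + 6953·1 + 2322·3 + 4023·3 = 46597.
Share for B: 3800/46597 = 0.08155.
n_B = 300 × 0.08155 = 24.465... → 24.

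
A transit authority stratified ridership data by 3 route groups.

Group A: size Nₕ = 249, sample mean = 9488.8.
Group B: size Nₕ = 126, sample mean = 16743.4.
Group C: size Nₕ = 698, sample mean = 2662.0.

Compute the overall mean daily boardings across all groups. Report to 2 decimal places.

5899.77

x̄_st = (Σ Nₕx̄ₕ) / (Σ Nₕ) = (249·9488.8 + 126·16743.4 + 698·2662.0) / 1073
= 6330455.6 / 1073 = 5899.7722... → 5899.77.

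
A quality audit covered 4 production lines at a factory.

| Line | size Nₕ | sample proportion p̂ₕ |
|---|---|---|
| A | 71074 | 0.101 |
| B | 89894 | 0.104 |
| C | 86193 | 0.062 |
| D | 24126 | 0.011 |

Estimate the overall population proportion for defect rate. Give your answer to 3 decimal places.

N = 71074 + 89894 + 86193 + 24126 = 271287.
Overall proportion = Σ (Nₕ/N)·p̂ₕ.
Σ Nₕp̂ₕ = 7178.474 + 9348.976 + 5343.966 + 265.386 = 22136.802.
22136.802 / 271287 = 0.08160... → 0.082.

0.082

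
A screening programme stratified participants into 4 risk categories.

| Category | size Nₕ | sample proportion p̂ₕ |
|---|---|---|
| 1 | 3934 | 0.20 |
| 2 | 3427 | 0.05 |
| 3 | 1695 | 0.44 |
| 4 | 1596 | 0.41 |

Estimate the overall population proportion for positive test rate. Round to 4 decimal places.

0.2214

Wₕ = Nₕ/N with N = 10652: 0.3693, 0.3217, 0.1591, 0.1498.
p̂_st = 0.3693·0.20 + 0.3217·0.05 + 0.1591·0.44 + 0.1498·0.41 ≈ 0.221396... → 0.2214.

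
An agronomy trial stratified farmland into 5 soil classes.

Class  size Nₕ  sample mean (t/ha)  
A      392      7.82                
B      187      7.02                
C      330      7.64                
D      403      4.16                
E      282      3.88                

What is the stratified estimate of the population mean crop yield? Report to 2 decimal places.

6.07

N = 1594; weights Wₕ = Nₕ/N = (0.2459, 0.1173, 0.2070, 0.2528, 0.1769).
x̄_st = Σ Wₕ·x̄ₕ = 0.2459·7.82 + 0.1173·7.02 + 0.2070·7.64 + 0.2528·4.16 + 0.1769·3.88 ≈ 6.0665...
→ 6.07.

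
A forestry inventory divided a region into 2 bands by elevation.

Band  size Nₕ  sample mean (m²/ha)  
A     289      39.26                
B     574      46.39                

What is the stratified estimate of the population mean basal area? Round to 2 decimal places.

44.00

x̄_st = (Σ Nₕx̄ₕ) / (Σ Nₕ) = (289·39.26 + 574·46.39) / 863
= 37974 / 863 = 44.0023... → 44.00.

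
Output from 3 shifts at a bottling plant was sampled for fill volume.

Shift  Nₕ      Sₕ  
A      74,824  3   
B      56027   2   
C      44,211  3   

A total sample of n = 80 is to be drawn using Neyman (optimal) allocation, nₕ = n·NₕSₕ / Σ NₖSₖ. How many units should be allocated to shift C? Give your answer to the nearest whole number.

A: NₕSₕ = 74824·3 = 224472
B: NₕSₕ = 56027·2 = 112054
C: NₕSₕ = 44211·3 = 132633
Σ NₕSₕ = 469159.
n_C = 80·132633/469159 = 22.616... → 23.

23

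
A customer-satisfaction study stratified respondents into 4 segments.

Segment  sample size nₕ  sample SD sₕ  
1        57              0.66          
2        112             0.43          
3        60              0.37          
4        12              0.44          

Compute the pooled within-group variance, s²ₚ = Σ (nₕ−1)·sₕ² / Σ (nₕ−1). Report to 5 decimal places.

0.23259

Degrees of freedom: 56 + 111 + 59 + 11 = 237.
Σ(nₕ−1)sₕ² = 56·0.4356 + 111·0.1849 + 59·0.1369 + 11·0.1936 = 55.1242.
s²ₚ = 55.1242 / 237 = 0.2325916... → 0.23259.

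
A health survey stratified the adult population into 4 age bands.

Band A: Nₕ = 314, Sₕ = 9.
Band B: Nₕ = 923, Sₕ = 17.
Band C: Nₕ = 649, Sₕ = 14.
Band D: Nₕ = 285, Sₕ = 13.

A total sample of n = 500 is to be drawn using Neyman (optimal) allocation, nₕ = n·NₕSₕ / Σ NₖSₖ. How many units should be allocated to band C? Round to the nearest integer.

145

Σ NₕSₕ = 314·9 + 923·17 + 649·14 + 285·13 = 31308.
Share for C: 9086/31308 = 0.29021.
n_C = 500 × 0.29021 = 145.107... → 145.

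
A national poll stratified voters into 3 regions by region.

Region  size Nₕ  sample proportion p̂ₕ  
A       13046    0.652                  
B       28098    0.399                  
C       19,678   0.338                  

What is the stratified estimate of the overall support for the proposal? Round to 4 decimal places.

0.4335

Wₕ = Nₕ/N with N = 60822: 0.2145, 0.4620, 0.3235.
p̂_st = 0.2145·0.652 + 0.4620·0.399 + 0.3235·0.338 ≈ 0.433532... → 0.4335.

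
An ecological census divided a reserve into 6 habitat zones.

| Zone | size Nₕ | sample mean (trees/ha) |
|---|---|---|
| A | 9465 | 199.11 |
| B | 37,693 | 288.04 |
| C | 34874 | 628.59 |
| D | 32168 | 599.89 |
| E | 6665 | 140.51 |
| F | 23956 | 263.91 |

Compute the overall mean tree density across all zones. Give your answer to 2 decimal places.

x̄_st = (Σ Nₕx̄ₕ) / (Σ Nₕ) = (9465·199.11 + 37693·288.04 + 34874·628.59 + 32168·599.89 + 6665·140.51 + 23956·263.91) / 144821
= 61219104.16 / 144821 = 422.7226... → 422.72.

422.72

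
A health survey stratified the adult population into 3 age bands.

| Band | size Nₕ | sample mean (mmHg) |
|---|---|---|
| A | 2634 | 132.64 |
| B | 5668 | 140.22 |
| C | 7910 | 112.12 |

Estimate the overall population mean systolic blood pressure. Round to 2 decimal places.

125.28

x̄_st = (Σ Nₕx̄ₕ) / (Σ Nₕ) = (2634·132.64 + 5668·140.22 + 7910·112.12) / 16212
= 2031009.92 / 16212 = 125.2782... → 125.28.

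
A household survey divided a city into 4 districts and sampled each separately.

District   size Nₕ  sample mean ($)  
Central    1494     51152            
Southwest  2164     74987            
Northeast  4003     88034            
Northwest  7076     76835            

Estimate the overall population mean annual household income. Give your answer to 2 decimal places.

x̄_st = (Σ Nₕx̄ₕ) / (Σ Nₕ) = (1494·51152 + 2164·74987 + 4003·88034 + 7076·76835) / 14737
= 1134777518 / 14737 = 77001.9351... → 77001.94.

77001.94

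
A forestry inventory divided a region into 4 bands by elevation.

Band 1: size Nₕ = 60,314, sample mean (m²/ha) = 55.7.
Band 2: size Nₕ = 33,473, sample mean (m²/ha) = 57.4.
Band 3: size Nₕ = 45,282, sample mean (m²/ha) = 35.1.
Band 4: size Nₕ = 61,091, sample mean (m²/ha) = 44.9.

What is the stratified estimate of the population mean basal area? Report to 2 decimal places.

48.03

x̄_st = (Σ Nₕx̄ₕ) / (Σ Nₕ) = (60314·55.7 + 33473·57.4 + 45282·35.1 + 61091·44.9) / 200160
= 9613224.1 / 200160 = 48.0277... → 48.03.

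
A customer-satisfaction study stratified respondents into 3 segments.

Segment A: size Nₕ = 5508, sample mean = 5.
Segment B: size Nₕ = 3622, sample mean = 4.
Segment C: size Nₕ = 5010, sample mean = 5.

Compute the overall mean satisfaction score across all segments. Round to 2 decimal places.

N = 14140; weights Wₕ = Nₕ/N = (0.3895, 0.2562, 0.3543).
x̄_st = Σ Wₕ·x̄ₕ = 0.3895·5 + 0.2562·4 + 0.3543·5 ≈ 4.7438...
→ 4.74.

4.74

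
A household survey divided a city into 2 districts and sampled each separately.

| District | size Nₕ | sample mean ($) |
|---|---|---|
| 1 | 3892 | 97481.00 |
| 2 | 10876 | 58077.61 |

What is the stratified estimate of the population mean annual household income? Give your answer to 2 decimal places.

68462.09

N = 3892 + 10876 = 14768.
The stratified mean weights each stratum mean by its population share Nₕ/N.
Σ Nₕx̄ₕ = 3892·97481.00 + 10876·58077.61 = 379396052 + 631652086.36 = 1011048138.36.
Divide by N: 1011048138.36 / 14768 = 68462.0895... → 68462.09.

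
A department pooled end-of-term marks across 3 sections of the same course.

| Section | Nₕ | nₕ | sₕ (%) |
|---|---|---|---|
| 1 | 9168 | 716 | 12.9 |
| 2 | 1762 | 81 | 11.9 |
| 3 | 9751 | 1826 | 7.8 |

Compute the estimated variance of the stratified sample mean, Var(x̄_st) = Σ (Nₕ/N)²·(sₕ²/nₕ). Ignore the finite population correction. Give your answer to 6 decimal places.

0.065772

N = 20681. Term for each stratum: Wₕ²sₕ²/nₕ.
Var(x̄_st) = 0.045674367 + 0.012690468 + 0.007407023 = 0.065771858 → 0.065772.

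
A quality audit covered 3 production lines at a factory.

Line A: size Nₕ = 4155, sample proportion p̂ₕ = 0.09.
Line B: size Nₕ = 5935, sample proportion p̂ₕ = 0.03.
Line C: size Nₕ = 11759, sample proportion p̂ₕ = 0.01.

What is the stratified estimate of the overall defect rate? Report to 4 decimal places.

0.0306

N = 4155 + 5935 + 11759 = 21849.
Overall proportion = Σ (Nₕ/N)·p̂ₕ.
Σ Nₕp̂ₕ = 373.95 + 178.05 + 117.59 = 669.59.
669.59 / 21849 = 0.030646... → 0.0306.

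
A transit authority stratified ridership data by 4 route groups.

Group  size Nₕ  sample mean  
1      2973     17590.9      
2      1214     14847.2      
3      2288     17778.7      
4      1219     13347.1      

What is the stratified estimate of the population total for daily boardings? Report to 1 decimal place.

127270027.0

Population total = Σ Nₕ·x̄ₕ (each stratum's size times its mean).
2973·17590.9 + 1214·14847.2 + 2288·17778.7 + 1219·13347.1 = 52297745.7 + 18024500.8 + 40677665.6 + 16270114.9 = 127270027.0.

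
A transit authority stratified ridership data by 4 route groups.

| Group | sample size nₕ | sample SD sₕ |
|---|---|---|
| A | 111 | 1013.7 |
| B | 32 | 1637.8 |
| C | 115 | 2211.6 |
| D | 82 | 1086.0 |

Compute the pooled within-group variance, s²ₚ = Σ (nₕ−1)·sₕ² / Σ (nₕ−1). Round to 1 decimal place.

2527719.3

A: (111−1)·1013.7² = 110·1027587.69 = 113034645.9
B: (32−1)·1637.8² = 31·2682388.84 = 83154054.04
C: (115−1)·2211.6² = 114·4891174.56 = 557593899.84
D: (82−1)·1086.0² = 81·1179396 = 95531076
Numerator = 849313675.78; denominator = Σ(nₕ−1) = 336.
s²ₚ = 849313675.78/336 = 2527719.273... → 2527719.3.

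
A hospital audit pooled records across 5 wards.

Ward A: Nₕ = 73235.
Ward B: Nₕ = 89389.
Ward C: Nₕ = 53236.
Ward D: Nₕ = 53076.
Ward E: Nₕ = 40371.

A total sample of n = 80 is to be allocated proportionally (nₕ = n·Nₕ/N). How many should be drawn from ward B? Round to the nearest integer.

23

Share of ward B = 89389/309307 = 0.28900.
Allocate 80 × 0.28900 = 23.120... → 23.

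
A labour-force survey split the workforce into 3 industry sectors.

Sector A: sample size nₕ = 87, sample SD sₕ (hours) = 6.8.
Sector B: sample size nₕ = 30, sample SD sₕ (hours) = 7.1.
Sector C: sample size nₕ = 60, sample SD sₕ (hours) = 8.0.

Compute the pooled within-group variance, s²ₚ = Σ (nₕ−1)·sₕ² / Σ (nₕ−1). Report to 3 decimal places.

52.957

A: (87−1)·6.8² = 86·46.24 = 3976.64
B: (30−1)·7.1² = 29·50.41 = 1461.89
C: (60−1)·8.0² = 59·64 = 3776
Numerator = 9214.53; denominator = Σ(nₕ−1) = 174.
s²ₚ = 9214.53/174 = 52.95707... → 52.957.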